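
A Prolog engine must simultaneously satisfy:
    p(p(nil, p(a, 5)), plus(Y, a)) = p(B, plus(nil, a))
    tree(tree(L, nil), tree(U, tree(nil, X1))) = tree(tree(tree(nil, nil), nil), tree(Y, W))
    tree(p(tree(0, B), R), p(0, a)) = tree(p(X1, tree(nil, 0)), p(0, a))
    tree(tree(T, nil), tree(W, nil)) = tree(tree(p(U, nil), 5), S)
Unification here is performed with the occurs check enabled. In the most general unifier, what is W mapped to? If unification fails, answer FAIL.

Decompose p/2: p(nil, p(a, 5)) = B,  plus(Y, a) = plus(nil, a).
Bind B := p(nil, p(a, 5)); substituting into the one remaining equation that mentions B gives: tree(p(tree(0, p(nil, p(a, 5))), R), p(0, a)) = tree(p(X1, tree(nil, 0)), p(0, a)).
Decompose plus/2: Y = nil,  a = a.
Bind Y := nil; substituting into the one remaining equation that mentions Y gives: tree(tree(L, nil), tree(U, tree(nil, X1))) = tree(tree(tree(nil, nil), nil), tree(nil, W)).
Delete trivial equation a = a.
Decompose tree/2: tree(L, nil) = tree(tree(nil, nil), nil),  tree(U, tree(nil, X1)) = tree(nil, W).
Decompose tree/2: L = tree(nil, nil),  nil = nil.
Bind L := tree(nil, nil); no other remaining equation mentions L.
Delete trivial equation nil = nil.
Decompose tree/2: U = nil,  tree(nil, X1) = W.
Bind U := nil; substituting into the one remaining equation that mentions U gives: tree(tree(T, nil), tree(W, nil)) = tree(tree(p(nil, nil), 5), S).
Bind W := tree(nil, X1); substituting into the one remaining equation that mentions W gives: tree(tree(T, nil), tree(tree(nil, X1), nil)) = tree(tree(p(nil, nil), 5), S).
Decompose tree/2: p(tree(0, p(nil, p(a, 5))), R) = p(X1, tree(nil, 0)),  p(0, a) = p(0, a).
Decompose p/2: tree(0, p(nil, p(a, 5))) = X1,  R = tree(nil, 0).
Bind X1 := tree(0, p(nil, p(a, 5))); substituting into the one remaining equation that mentions X1 gives: tree(tree(T, nil), tree(tree(nil, tree(0, p(nil, p(a, 5)))), nil)) = tree(tree(p(nil, nil), 5), S). Substituting into the earlier binding gives W := tree(nil, tree(0, p(nil, p(a, 5)))).
Bind R := tree(nil, 0); no other remaining equation mentions R.
Delete trivial equation p(0, a) = p(0, a).
Decompose tree/2: tree(T, nil) = tree(p(nil, nil), 5),  tree(tree(nil, tree(0, p(nil, p(a, 5)))), nil) = S.
Decompose tree/2: T = p(nil, nil),  nil = 5.
Bind T := p(nil, nil); no other remaining equation mentions T.
Clash: constants nil and 5 differ; no unifier exists.

FAIL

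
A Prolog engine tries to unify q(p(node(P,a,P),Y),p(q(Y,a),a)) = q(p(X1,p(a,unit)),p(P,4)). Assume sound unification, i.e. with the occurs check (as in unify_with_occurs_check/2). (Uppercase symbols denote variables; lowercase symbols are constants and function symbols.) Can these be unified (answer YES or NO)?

Decompose q/2: p(node(P,a,P),Y) = p(X1,p(a,unit)),  p(q(Y,a),a) = p(P,4).
Decompose p/2: node(P,a,P) = X1,  Y = p(a,unit).
Bind X1 := node(P,a,P); no other remaining equation mentions X1.
Bind Y := p(a,unit); substituting into the remaining equation gives: p(q(p(a,unit),a),a) = p(P,4).
Decompose p/2: q(p(a,unit),a) = P,  a = 4.
Bind P := q(p(a,unit),a); no other remaining equation mentions P. Substituting into the earlier binding gives X1 := node(q(p(a,unit),a),a,q(p(a,unit),a)).
Clash: constants a and 4 differ; no unifier exists.

NO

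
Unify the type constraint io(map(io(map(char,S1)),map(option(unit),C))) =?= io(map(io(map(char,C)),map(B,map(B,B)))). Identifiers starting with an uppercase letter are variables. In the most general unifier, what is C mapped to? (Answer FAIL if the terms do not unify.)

map(option(unit),option(unit))

Decompose io/1: map(io(map(char,S1)),map(option(unit),C)) =?= map(io(map(char,C)),map(B,map(B,B))).
Decompose map/2: io(map(char,S1)) =?= io(map(char,C)),  map(option(unit),C) =?= map(B,map(B,B)).
Decompose io/1: map(char,S1) =?= map(char,C).
Decompose map/2: char =?= char,  S1 =?= C.
Delete trivial equation char =?= char.
Bind S1 := C; no other remaining equation mentions S1.
Decompose map/2: option(unit) =?= B,  C =?= map(B,B).
Bind B := option(unit); substituting into the remaining equation gives: C =?= map(option(unit),option(unit)).
Bind C := map(option(unit),option(unit)). Substituting into the earlier binding gives S1 := map(option(unit),option(unit)).
MGU = { S1 := map(option(unit),option(unit)), B := option(unit), C := map(option(unit),option(unit)) }, so C := map(option(unit),option(unit)).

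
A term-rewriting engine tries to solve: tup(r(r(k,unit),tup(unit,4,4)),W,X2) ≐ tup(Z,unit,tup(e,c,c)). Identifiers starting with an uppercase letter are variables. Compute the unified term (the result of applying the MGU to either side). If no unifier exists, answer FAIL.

tup(r(r(k,unit),tup(unit,4,4)),unit,tup(e,c,c))

Decompose tup/3: r(r(k,unit),tup(unit,4,4)) ≐ Z,  W ≐ unit,  X2 ≐ tup(e,c,c).
Bind Z := r(r(k,unit),tup(unit,4,4)); no other remaining equation mentions Z.
Bind W := unit; no other remaining equation mentions W.
Bind X2 := tup(e,c,c).
Applying the MGU to either side gives tup(r(r(k,unit),tup(unit,4,4)),unit,tup(e,c,c)).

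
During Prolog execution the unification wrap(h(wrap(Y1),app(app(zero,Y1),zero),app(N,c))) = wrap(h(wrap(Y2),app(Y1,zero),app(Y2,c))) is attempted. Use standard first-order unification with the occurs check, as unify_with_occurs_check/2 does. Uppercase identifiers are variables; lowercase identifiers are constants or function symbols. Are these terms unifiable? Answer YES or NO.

Decompose wrap/1: h(wrap(Y1),app(app(zero,Y1),zero),app(N,c)) = h(wrap(Y2),app(Y1,zero),app(Y2,c)).
Decompose h/3: wrap(Y1) = wrap(Y2),  app(app(zero,Y1),zero) = app(Y1,zero),  app(N,c) = app(Y2,c).
Decompose wrap/1: Y1 = Y2.
Bind Y1 := Y2; substituting into the one remaining equation that mentions Y1 gives: app(app(zero,Y2),zero) = app(Y2,zero).
Decompose app/2: app(zero,Y2) = Y2,  zero = zero.
Occurs check fails: Y2 occurs in app(zero,Y2); the equation Y2 = app(zero,Y2) has no finite solution.

NO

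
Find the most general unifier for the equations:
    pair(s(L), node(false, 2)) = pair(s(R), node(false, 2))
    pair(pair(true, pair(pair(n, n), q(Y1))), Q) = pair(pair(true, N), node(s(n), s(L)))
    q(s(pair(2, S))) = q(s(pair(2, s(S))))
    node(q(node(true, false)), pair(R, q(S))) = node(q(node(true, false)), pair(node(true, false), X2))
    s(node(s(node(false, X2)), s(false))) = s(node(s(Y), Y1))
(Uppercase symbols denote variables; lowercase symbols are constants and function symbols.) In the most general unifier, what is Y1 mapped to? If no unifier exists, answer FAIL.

FAIL

Decompose pair/2: s(L) = s(R),  node(false, 2) = node(false, 2).
Decompose s/1: L = R.
Bind L := R; substituting into the one remaining equation that mentions L gives: pair(pair(true, pair(pair(n, n), q(Y1))), Q) = pair(pair(true, N), node(s(n), s(R))).
Delete trivial equation node(false, 2) = node(false, 2).
Decompose pair/2: pair(true, pair(pair(n, n), q(Y1))) = pair(true, N),  Q = node(s(n), s(R)).
Decompose pair/2: true = true,  pair(pair(n, n), q(Y1)) = N.
Delete trivial equation true = true.
Bind N := pair(pair(n, n), q(Y1)); no other remaining equation mentions N.
Bind Q := node(s(n), s(R)); no other remaining equation mentions Q.
Decompose q/1: s(pair(2, S)) = s(pair(2, s(S))).
Decompose s/1: pair(2, S) = pair(2, s(S)).
Decompose pair/2: 2 = 2,  S = s(S).
Delete trivial equation 2 = 2.
Occurs check fails: S occurs in s(S); the equation S = s(S) has no finite solution.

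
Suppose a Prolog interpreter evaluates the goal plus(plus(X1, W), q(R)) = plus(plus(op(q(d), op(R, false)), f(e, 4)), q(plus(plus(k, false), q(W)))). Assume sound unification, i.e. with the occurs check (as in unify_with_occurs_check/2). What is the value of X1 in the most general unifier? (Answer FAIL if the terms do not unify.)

Decompose plus/2: plus(X1, W) = plus(op(q(d), op(R, false)), f(e, 4)),  q(R) = q(plus(plus(k, false), q(W))).
Decompose plus/2: X1 = op(q(d), op(R, false)),  W = f(e, 4).
Bind X1 := op(q(d), op(R, false)); no other remaining equation mentions X1.
Bind W := f(e, 4); substituting into the remaining equation gives: q(R) = q(plus(plus(k, false), q(f(e, 4)))).
Decompose q/1: R = plus(plus(k, false), q(f(e, 4))).
Bind R := plus(plus(k, false), q(f(e, 4))). Substituting into the earlier binding gives X1 := op(q(d), op(plus(plus(k, false), q(f(e, 4))), false)).
MGU = { X1 ↦ op(q(d), op(plus(plus(k, false), q(f(e, 4))), false)), W ↦ f(e, 4), R ↦ plus(plus(k, false), q(f(e, 4))) }, so X1 ↦ op(q(d), op(plus(plus(k, false), q(f(e, 4))), false)).

op(q(d), op(plus(plus(k, false), q(f(e, 4))), false))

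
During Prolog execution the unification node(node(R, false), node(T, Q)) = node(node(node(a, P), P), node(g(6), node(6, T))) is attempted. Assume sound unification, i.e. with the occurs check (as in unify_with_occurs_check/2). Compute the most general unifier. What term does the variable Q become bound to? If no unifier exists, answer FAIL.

Decompose node/2: node(R, false) = node(node(a, P), P),  node(T, Q) = node(g(6), node(6, T)).
Decompose node/2: R = node(a, P),  false = P.
Bind R := node(a, P); no other remaining equation mentions R.
Bind P := false; no other remaining equation mentions P. Substituting into the earlier binding gives R := node(a, false).
Decompose node/2: T = g(6),  Q = node(6, T).
Bind T := g(6); substituting into the remaining equation gives: Q = node(6, g(6)).
Bind Q := node(6, g(6)).
MGU = { R -> node(a, false), P -> false, T -> g(6), Q -> node(6, g(6)) }, so Q -> node(6, g(6)).

node(6, g(6))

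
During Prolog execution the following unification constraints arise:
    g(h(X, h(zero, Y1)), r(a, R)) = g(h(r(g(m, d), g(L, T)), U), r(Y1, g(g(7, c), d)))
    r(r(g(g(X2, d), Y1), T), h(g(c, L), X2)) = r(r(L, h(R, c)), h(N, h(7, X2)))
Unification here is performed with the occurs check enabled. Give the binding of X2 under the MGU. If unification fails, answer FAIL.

Decompose g/2: h(X, h(zero, Y1)) = h(r(g(m, d), g(L, T)), U),  r(a, R) = r(Y1, g(g(7, c), d)).
Decompose h/2: X = r(g(m, d), g(L, T)),  h(zero, Y1) = U.
Bind X := r(g(m, d), g(L, T)); no other remaining equation mentions X.
Bind U := h(zero, Y1); no other remaining equation mentions U.
Decompose r/2: a = Y1,  R = g(g(7, c), d).
Bind Y1 := a; substituting into the one remaining equation that mentions Y1 gives: r(r(g(g(X2, d), a), T), h(g(c, L), X2)) = r(r(L, h(R, c)), h(N, h(7, X2))). Substituting into the earlier binding gives U := h(zero, a).
Bind R := g(g(7, c), d); substituting into the remaining equation gives: r(r(g(g(X2, d), a), T), h(g(c, L), X2)) = r(r(L, h(g(g(7, c), d), c)), h(N, h(7, X2))).
Decompose r/2: r(g(g(X2, d), a), T) = r(L, h(g(g(7, c), d), c)),  h(g(c, L), X2) = h(N, h(7, X2)).
Decompose r/2: g(g(X2, d), a) = L,  T = h(g(g(7, c), d), c).
Bind L := g(g(X2, d), a); substituting into the one remaining equation that mentions L gives: h(g(c, g(g(X2, d), a)), X2) = h(N, h(7, X2)). Substituting into the earlier binding gives X := r(g(m, d), g(g(g(X2, d), a), T)).
Bind T := h(g(g(7, c), d), c); no other remaining equation mentions T. Substituting into the earlier binding gives X := r(g(m, d), g(g(g(X2, d), a), h(g(g(7, c), d), c))).
Decompose h/2: g(c, g(g(X2, d), a)) = N,  X2 = h(7, X2).
Bind N := g(c, g(g(X2, d), a)); no other remaining equation mentions N.
Occurs check fails: X2 occurs in h(7, X2); the equation X2 = h(7, X2) has no finite solution.

FAIL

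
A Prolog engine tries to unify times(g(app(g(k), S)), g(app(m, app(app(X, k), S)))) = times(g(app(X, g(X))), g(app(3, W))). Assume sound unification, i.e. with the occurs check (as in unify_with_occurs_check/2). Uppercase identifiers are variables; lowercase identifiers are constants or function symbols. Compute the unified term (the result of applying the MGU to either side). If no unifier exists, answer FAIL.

Decompose times/2: g(app(g(k), S)) = g(app(X, g(X))),  g(app(m, app(app(X, k), S))) = g(app(3, W)).
Decompose g/1: app(g(k), S) = app(X, g(X)).
Decompose app/2: g(k) = X,  S = g(X).
Bind X := g(k); substituting into the remaining equations gives: S = g(g(k)),  g(app(m, app(app(g(k), k), S))) = g(app(3, W)).
Bind S := g(g(k)); substituting into the remaining equation gives: g(app(m, app(app(g(k), k), g(g(k))))) = g(app(3, W)).
Decompose g/1: app(m, app(app(g(k), k), g(g(k)))) = app(3, W).
Decompose app/2: m = 3,  app(app(g(k), k), g(g(k))) = W.
Clash: constants m and 3 differ; no unifier exists.

FAIL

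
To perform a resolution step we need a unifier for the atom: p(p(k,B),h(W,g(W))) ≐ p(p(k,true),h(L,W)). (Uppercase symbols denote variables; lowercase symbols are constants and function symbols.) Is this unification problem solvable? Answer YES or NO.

NO

Decompose p/2: p(k,B) ≐ p(k,true),  h(W,g(W)) ≐ h(L,W).
Decompose p/2: k ≐ k,  B ≐ true.
Delete trivial equation k ≐ k.
Bind B := true; no other remaining equation mentions B.
Decompose h/2: W ≐ L,  g(W) ≐ W.
Bind W := L; substituting into the remaining equation gives: g(L) ≐ L.
Occurs check fails: L occurs in g(L); the equation L ≐ g(L) has no finite solution.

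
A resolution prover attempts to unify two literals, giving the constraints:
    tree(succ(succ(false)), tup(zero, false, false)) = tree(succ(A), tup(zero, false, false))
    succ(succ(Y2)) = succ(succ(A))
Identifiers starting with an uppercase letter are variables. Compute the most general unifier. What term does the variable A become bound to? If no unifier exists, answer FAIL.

succ(false)

Decompose tree/2: succ(succ(false)) = succ(A),  tup(zero, false, false) = tup(zero, false, false).
Decompose succ/1: succ(false) = A.
Bind A := succ(false); substituting into the one remaining equation that mentions A gives: succ(succ(Y2)) = succ(succ(succ(false))).
Delete trivial equation tup(zero, false, false) = tup(zero, false, false).
Decompose succ/1: succ(Y2) = succ(succ(false)).
Decompose succ/1: Y2 = succ(false).
Bind Y2 := succ(false).
MGU = { A -> succ(false), Y2 -> succ(false) }, so A -> succ(false).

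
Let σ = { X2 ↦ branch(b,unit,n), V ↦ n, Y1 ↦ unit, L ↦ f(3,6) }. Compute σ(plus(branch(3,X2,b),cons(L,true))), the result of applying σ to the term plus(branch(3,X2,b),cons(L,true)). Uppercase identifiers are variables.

plus(branch(3,branch(b,unit,n),b),cons(f(3,6),true))

Replace each occurrence of X2 with branch(b,unit,n).
Replace each occurrence of L with f(3,6).
Result: plus(branch(3,branch(b,unit,n),b),cons(f(3,6),true)).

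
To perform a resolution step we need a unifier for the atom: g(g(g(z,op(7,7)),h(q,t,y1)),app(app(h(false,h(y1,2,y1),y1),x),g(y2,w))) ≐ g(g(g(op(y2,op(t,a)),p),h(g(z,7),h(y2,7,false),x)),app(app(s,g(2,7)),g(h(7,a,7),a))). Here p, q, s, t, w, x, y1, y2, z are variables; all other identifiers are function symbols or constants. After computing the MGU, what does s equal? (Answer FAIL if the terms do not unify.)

Decompose g/2: g(g(z,op(7,7)),h(q,t,y1)) ≐ g(g(op(y2,op(t,a)),p),h(g(z,7),h(y2,7,false),x)),  app(app(h(false,h(y1,2,y1),y1),x),g(y2,w)) ≐ app(app(s,g(2,7)),g(h(7,a,7),a)).
Decompose g/2: g(z,op(7,7)) ≐ g(op(y2,op(t,a)),p),  h(q,t,y1) ≐ h(g(z,7),h(y2,7,false),x).
Decompose g/2: z ≐ op(y2,op(t,a)),  op(7,7) ≐ p.
Bind z := op(y2,op(t,a)); substituting into the one remaining equation that mentions z gives: h(q,t,y1) ≐ h(g(op(y2,op(t,a)),7),h(y2,7,false),x).
Bind p := op(7,7); no other remaining equation mentions p.
Decompose h/3: q ≐ g(op(y2,op(t,a)),7),  t ≐ h(y2,7,false),  y1 ≐ x.
Bind q := g(op(y2,op(t,a)),7); no other remaining equation mentions q.
Bind t := h(y2,7,false); no other remaining equation mentions t. Substituting into the earlier bindings gives z := op(y2,op(h(y2,7,false),a)), q := g(op(y2,op(h(y2,7,false),a)),7).
Bind y1 := x; substituting into the remaining equation gives: app(app(h(false,h(x,2,x),x),x),g(y2,w)) ≐ app(app(s,g(2,7)),g(h(7,a,7),a)).
Decompose app/2: app(h(false,h(x,2,x),x),x) ≐ app(s,g(2,7)),  g(y2,w) ≐ g(h(7,a,7),a).
Decompose app/2: h(false,h(x,2,x),x) ≐ s,  x ≐ g(2,7).
Bind s := h(false,h(x,2,x),x); no other remaining equation mentions s.
Bind x := g(2,7); no other remaining equation mentions x. Substituting into the earlier bindings gives y1 := g(2,7), s := h(false,h(g(2,7),2,g(2,7)),g(2,7)).
Decompose g/2: y2 ≐ h(7,a,7),  w ≐ a.
Bind y2 := h(7,a,7); no other remaining equation mentions y2. Substituting into the earlier bindings gives z := op(h(7,a,7),op(h(h(7,a,7),7,false),a)), q := g(op(h(7,a,7),op(h(h(7,a,7),7,false),a)),7), t := h(h(7,a,7),7,false).
Bind w := a.
MGU = { z -> op(h(7,a,7),op(h(h(7,a,7),7,false),a)), p -> op(7,7), q -> g(op(h(7,a,7),op(h(h(7,a,7),7,false),a)),7), t -> h(h(7,a,7),7,false), y1 -> g(2,7), s -> h(false,h(g(2,7),2,g(2,7)),g(2,7)), x -> g(2,7), y2 -> h(7,a,7), w -> a }, so s -> h(false,h(g(2,7),2,g(2,7)),g(2,7)).

h(false,h(g(2,7),2,g(2,7)),g(2,7))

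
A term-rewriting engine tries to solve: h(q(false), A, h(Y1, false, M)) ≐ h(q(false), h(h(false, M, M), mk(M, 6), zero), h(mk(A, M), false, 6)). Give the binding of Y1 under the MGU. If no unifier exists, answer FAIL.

mk(h(h(false, 6, 6), mk(6, 6), zero), 6)

Decompose h/3: q(false) ≐ q(false),  A ≐ h(h(false, M, M), mk(M, 6), zero),  h(Y1, false, M) ≐ h(mk(A, M), false, 6).
Delete trivial equation q(false) ≐ q(false).
Bind A := h(h(false, M, M), mk(M, 6), zero); substituting into the remaining equation gives: h(Y1, false, M) ≐ h(mk(h(h(false, M, M), mk(M, 6), zero), M), false, 6).
Decompose h/3: Y1 ≐ mk(h(h(false, M, M), mk(M, 6), zero), M),  false ≐ false,  M ≐ 6.
Bind Y1 := mk(h(h(false, M, M), mk(M, 6), zero), M); no other remaining equation mentions Y1.
Delete trivial equation false ≐ false.
Bind M := 6. Substituting into the earlier bindings gives A := h(h(false, 6, 6), mk(6, 6), zero), Y1 := mk(h(h(false, 6, 6), mk(6, 6), zero), 6).
MGU = { A -> h(h(false, 6, 6), mk(6, 6), zero), Y1 -> mk(h(h(false, 6, 6), mk(6, 6), zero), 6), M -> 6 }, so Y1 -> mk(h(h(false, 6, 6), mk(6, 6), zero), 6).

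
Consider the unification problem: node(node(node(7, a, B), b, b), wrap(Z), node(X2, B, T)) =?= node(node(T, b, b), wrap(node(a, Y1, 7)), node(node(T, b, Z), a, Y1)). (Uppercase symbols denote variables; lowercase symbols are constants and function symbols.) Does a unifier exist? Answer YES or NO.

YES

Decompose node/3: node(node(7, a, B), b, b) =?= node(T, b, b),  wrap(Z) =?= wrap(node(a, Y1, 7)),  node(X2, B, T) =?= node(node(T, b, Z), a, Y1).
Decompose node/3: node(7, a, B) =?= T,  b =?= b,  b =?= b.
Bind T := node(7, a, B); substituting into the one remaining equation that mentions T gives: node(X2, B, node(7, a, B)) =?= node(node(node(7, a, B), b, Z), a, Y1).
Delete trivial equation b =?= b.
Delete trivial equation b =?= b.
Decompose wrap/1: Z =?= node(a, Y1, 7).
Bind Z := node(a, Y1, 7); substituting into the remaining equation gives: node(X2, B, node(7, a, B)) =?= node(node(node(7, a, B), b, node(a, Y1, 7)), a, Y1).
Decompose node/3: X2 =?= node(node(7, a, B), b, node(a, Y1, 7)),  B =?= a,  node(7, a, B) =?= Y1.
Bind X2 := node(node(7, a, B), b, node(a, Y1, 7)); no other remaining equation mentions X2.
Bind B := a; substituting into the remaining equation gives: node(7, a, a) =?= Y1. Substituting into the earlier bindings gives T := node(7, a, a), X2 := node(node(7, a, a), b, node(a, Y1, 7)).
Bind Y1 := node(7, a, a). Substituting into the earlier bindings gives Z := node(a, node(7, a, a), 7), X2 := node(node(7, a, a), b, node(a, node(7, a, a), 7)).
No equations remain and no clash or occurs-check failure arose, so a unifier exists.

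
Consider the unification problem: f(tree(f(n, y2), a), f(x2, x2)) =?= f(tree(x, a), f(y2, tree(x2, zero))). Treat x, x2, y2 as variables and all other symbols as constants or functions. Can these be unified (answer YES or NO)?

NO

Decompose f/2: tree(f(n, y2), a) =?= tree(x, a),  f(x2, x2) =?= f(y2, tree(x2, zero)).
Decompose tree/2: f(n, y2) =?= x,  a =?= a.
Bind x := f(n, y2); no other remaining equation mentions x.
Delete trivial equation a =?= a.
Decompose f/2: x2 =?= y2,  x2 =?= tree(x2, zero).
Bind x2 := y2; substituting into the remaining equation gives: y2 =?= tree(y2, zero).
Occurs check fails: y2 occurs in tree(y2, zero); the equation y2 =?= tree(y2, zero) has no finite solution.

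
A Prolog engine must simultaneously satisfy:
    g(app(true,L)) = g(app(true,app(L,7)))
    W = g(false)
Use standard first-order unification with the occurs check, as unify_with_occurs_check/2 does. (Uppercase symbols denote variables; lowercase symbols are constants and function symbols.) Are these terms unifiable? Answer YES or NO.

NO

Decompose g/1: app(true,L) = app(true,app(L,7)).
Decompose app/2: true = true,  L = app(L,7).
Delete trivial equation true = true.
Occurs check fails: L occurs in app(L,7); the equation L = app(L,7) has no finite solution.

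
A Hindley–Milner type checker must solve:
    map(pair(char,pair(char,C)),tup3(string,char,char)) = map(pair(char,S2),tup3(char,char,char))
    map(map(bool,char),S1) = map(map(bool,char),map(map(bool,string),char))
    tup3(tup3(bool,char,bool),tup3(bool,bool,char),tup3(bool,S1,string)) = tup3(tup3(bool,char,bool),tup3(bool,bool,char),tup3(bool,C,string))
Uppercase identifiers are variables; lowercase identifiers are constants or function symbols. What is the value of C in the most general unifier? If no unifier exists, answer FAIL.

Decompose map/2: pair(char,pair(char,C)) = pair(char,S2),  tup3(string,char,char) = tup3(char,char,char).
Decompose pair/2: char = char,  pair(char,C) = S2.
Delete trivial equation char = char.
Bind S2 := pair(char,C); no other remaining equation mentions S2.
Decompose tup3/3: string = char,  char = char,  char = char.
Clash: constants string and char differ; no unifier exists.

FAIL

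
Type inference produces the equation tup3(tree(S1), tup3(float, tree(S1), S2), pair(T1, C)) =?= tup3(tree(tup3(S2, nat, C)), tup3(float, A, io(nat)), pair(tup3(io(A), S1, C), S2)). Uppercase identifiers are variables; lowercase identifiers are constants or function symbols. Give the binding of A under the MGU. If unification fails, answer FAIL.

tree(tup3(io(nat), nat, io(nat)))

Decompose tup3/3: tree(S1) =?= tree(tup3(S2, nat, C)),  tup3(float, tree(S1), S2) =?= tup3(float, A, io(nat)),  pair(T1, C) =?= pair(tup3(io(A), S1, C), S2).
Decompose tree/1: S1 =?= tup3(S2, nat, C).
Bind S1 := tup3(S2, nat, C); substituting into the remaining equations gives: tup3(float, tree(tup3(S2, nat, C)), S2) =?= tup3(float, A, io(nat)),  pair(T1, C) =?= pair(tup3(io(A), tup3(S2, nat, C), C), S2).
Decompose tup3/3: float =?= float,  tree(tup3(S2, nat, C)) =?= A,  S2 =?= io(nat).
Delete trivial equation float =?= float.
Bind A := tree(tup3(S2, nat, C)); substituting into the one remaining equation that mentions A gives: pair(T1, C) =?= pair(tup3(io(tree(tup3(S2, nat, C))), tup3(S2, nat, C), C), S2).
Bind S2 := io(nat); substituting into the remaining equation gives: pair(T1, C) =?= pair(tup3(io(tree(tup3(io(nat), nat, C))), tup3(io(nat), nat, C), C), io(nat)). Substituting into the earlier bindings gives S1 := tup3(io(nat), nat, C), A := tree(tup3(io(nat), nat, C)).
Decompose pair/2: T1 =?= tup3(io(tree(tup3(io(nat), nat, C))), tup3(io(nat), nat, C), C),  C =?= io(nat).
Bind T1 := tup3(io(tree(tup3(io(nat), nat, C))), tup3(io(nat), nat, C), C); no other remaining equation mentions T1.
Bind C := io(nat). Substituting into the earlier bindings gives S1 := tup3(io(nat), nat, io(nat)), A := tree(tup3(io(nat), nat, io(nat))), T1 := tup3(io(tree(tup3(io(nat), nat, io(nat)))), tup3(io(nat), nat, io(nat)), io(nat)).
MGU = { S1 -> tup3(io(nat), nat, io(nat)), A -> tree(tup3(io(nat), nat, io(nat))), S2 -> io(nat), T1 -> tup3(io(tree(tup3(io(nat), nat, io(nat)))), tup3(io(nat), nat, io(nat)), io(nat)), C -> io(nat) }, so A -> tree(tup3(io(nat), nat, io(nat))).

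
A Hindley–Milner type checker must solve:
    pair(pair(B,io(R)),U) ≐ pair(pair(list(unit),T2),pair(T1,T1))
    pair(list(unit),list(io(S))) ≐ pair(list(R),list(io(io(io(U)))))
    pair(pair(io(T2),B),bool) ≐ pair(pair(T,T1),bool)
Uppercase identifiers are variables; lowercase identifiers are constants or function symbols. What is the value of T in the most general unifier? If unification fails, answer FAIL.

Decompose pair/2: pair(B,io(R)) ≐ pair(list(unit),T2),  U ≐ pair(T1,T1).
Decompose pair/2: B ≐ list(unit),  io(R) ≐ T2.
Bind B := list(unit); substituting into the one remaining equation that mentions B gives: pair(pair(io(T2),list(unit)),bool) ≐ pair(pair(T,T1),bool).
Bind T2 := io(R); substituting into the one remaining equation that mentions T2 gives: pair(pair(io(io(R)),list(unit)),bool) ≐ pair(pair(T,T1),bool).
Bind U := pair(T1,T1); substituting into the one remaining equation that mentions U gives: pair(list(unit),list(io(S))) ≐ pair(list(R),list(io(io(io(pair(T1,T1)))))).
Decompose pair/2: list(unit) ≐ list(R),  list(io(S)) ≐ list(io(io(io(pair(T1,T1))))).
Decompose list/1: unit ≐ R.
Bind R := unit; substituting into the one remaining equation that mentions R gives: pair(pair(io(io(unit)),list(unit)),bool) ≐ pair(pair(T,T1),bool). Substituting into the earlier binding gives T2 := io(unit).
Decompose list/1: io(S) ≐ io(io(io(pair(T1,T1)))).
Decompose io/1: S ≐ io(io(pair(T1,T1))).
Bind S := io(io(pair(T1,T1))); no other remaining equation mentions S.
Decompose pair/2: pair(io(io(unit)),list(unit)) ≐ pair(T,T1),  bool ≐ bool.
Decompose pair/2: io(io(unit)) ≐ T,  list(unit) ≐ T1.
Bind T := io(io(unit)); no other remaining equation mentions T.
Bind T1 := list(unit); no other remaining equation mentions T1. Substituting into the earlier bindings gives U := pair(list(unit),list(unit)), S := io(io(pair(list(unit),list(unit)))).
Delete trivial equation bool ≐ bool.
MGU = { B -> list(unit), T2 -> io(unit), U -> pair(list(unit),list(unit)), R -> unit, S -> io(io(pair(list(unit),list(unit)))), T -> io(io(unit)), T1 -> list(unit) }, so T -> io(io(unit)).

io(io(unit))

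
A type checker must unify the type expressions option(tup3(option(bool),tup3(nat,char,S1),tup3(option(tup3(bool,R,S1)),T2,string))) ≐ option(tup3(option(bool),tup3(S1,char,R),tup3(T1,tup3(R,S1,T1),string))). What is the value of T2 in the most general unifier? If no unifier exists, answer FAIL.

tup3(nat,nat,option(tup3(bool,nat,nat)))

Decompose option/1: tup3(option(bool),tup3(nat,char,S1),tup3(option(tup3(bool,R,S1)),T2,string)) ≐ tup3(option(bool),tup3(S1,char,R),tup3(T1,tup3(R,S1,T1),string)).
Decompose tup3/3: option(bool) ≐ option(bool),  tup3(nat,char,S1) ≐ tup3(S1,char,R),  tup3(option(tup3(bool,R,S1)),T2,string) ≐ tup3(T1,tup3(R,S1,T1),string).
Delete trivial equation option(bool) ≐ option(bool).
Decompose tup3/3: nat ≐ S1,  char ≐ char,  S1 ≐ R.
Bind S1 := nat; substituting into the 2 remaining equations that mention S1 gives: nat ≐ R,  tup3(option(tup3(bool,R,nat)),T2,string) ≐ tup3(T1,tup3(R,nat,T1),string).
Delete trivial equation char ≐ char.
Bind R := nat; substituting into the remaining equation gives: tup3(option(tup3(bool,nat,nat)),T2,string) ≐ tup3(T1,tup3(nat,nat,T1),string).
Decompose tup3/3: option(tup3(bool,nat,nat)) ≐ T1,  T2 ≐ tup3(nat,nat,T1),  string ≐ string.
Bind T1 := option(tup3(bool,nat,nat)); substituting into the one remaining equation that mentions T1 gives: T2 ≐ tup3(nat,nat,option(tup3(bool,nat,nat))).
Bind T2 := tup3(nat,nat,option(tup3(bool,nat,nat))); no other remaining equation mentions T2.
Delete trivial equation string ≐ string.
MGU = { S1 ↦ nat, R ↦ nat, T1 ↦ option(tup3(bool,nat,nat)), T2 ↦ tup3(nat,nat,option(tup3(bool,nat,nat))) }, so T2 ↦ tup3(nat,nat,option(tup3(bool,nat,nat))).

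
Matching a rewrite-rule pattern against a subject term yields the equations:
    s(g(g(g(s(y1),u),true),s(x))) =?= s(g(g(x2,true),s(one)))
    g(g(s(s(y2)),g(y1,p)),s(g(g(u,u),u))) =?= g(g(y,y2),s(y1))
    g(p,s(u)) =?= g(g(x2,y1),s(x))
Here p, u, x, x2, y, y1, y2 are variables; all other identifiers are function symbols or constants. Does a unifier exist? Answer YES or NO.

Decompose s/1: g(g(g(s(y1),u),true),s(x)) =?= g(g(x2,true),s(one)).
Decompose g/2: g(g(s(y1),u),true) =?= g(x2,true),  s(x) =?= s(one).
Decompose g/2: g(s(y1),u) =?= x2,  true =?= true.
Bind x2 := g(s(y1),u); substituting into the one remaining equation that mentions x2 gives: g(p,s(u)) =?= g(g(g(s(y1),u),y1),s(x)).
Delete trivial equation true =?= true.
Decompose s/1: x =?= one.
Bind x := one; substituting into the one remaining equation that mentions x gives: g(p,s(u)) =?= g(g(g(s(y1),u),y1),s(one)).
Decompose g/2: g(s(s(y2)),g(y1,p)) =?= g(y,y2),  s(g(g(u,u),u)) =?= s(y1).
Decompose g/2: s(s(y2)) =?= y,  g(y1,p) =?= y2.
Bind y := s(s(y2)); no other remaining equation mentions y.
Bind y2 := g(y1,p); no other remaining equation mentions y2. Substituting into the earlier binding gives y := s(s(g(y1,p))).
Decompose s/1: g(g(u,u),u) =?= y1.
Bind y1 := g(g(u,u),u); substituting into the remaining equation gives: g(p,s(u)) =?= g(g(g(s(g(g(u,u),u)),u),g(g(u,u),u)),s(one)). Substituting into the earlier bindings gives x2 := g(s(g(g(u,u),u)),u), y := s(s(g(g(g(u,u),u),p))), y2 := g(g(g(u,u),u),p).
Decompose g/2: p =?= g(g(s(g(g(u,u),u)),u),g(g(u,u),u)),  s(u) =?= s(one).
Bind p := g(g(s(g(g(u,u),u)),u),g(g(u,u),u)); no other remaining equation mentions p. Substituting into the earlier bindings gives y := s(s(g(g(g(u,u),u),g(g(s(g(g(u,u),u)),u),g(g(u,u),u))))), y2 := g(g(g(u,u),u),g(g(s(g(g(u,u),u)),u),g(g(u,u),u))).
Decompose s/1: u =?= one.
Bind u := one. Substituting into the earlier bindings gives x2 := g(s(g(g(one,one),one)),one), y := s(s(g(g(g(one,one),one),g(g(s(g(g(one,one),one)),one),g(g(one,one),one))))), y2 := g(g(g(one,one),one),g(g(s(g(g(one,one),one)),one),g(g(one,one),one))), y1 := g(g(one,one),one), p := g(g(s(g(g(one,one),one)),one),g(g(one,one),one)).
No equations remain and no clash or occurs-check failure arose, so a unifier exists.

YES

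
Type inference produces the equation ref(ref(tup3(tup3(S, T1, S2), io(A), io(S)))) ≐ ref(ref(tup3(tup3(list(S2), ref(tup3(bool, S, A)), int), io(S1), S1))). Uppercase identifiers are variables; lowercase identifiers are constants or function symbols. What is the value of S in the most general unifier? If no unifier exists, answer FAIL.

Decompose ref/1: ref(tup3(tup3(S, T1, S2), io(A), io(S))) ≐ ref(tup3(tup3(list(S2), ref(tup3(bool, S, A)), int), io(S1), S1)).
Decompose ref/1: tup3(tup3(S, T1, S2), io(A), io(S)) ≐ tup3(tup3(list(S2), ref(tup3(bool, S, A)), int), io(S1), S1).
Decompose tup3/3: tup3(S, T1, S2) ≐ tup3(list(S2), ref(tup3(bool, S, A)), int),  io(A) ≐ io(S1),  io(S) ≐ S1.
Decompose tup3/3: S ≐ list(S2),  T1 ≐ ref(tup3(bool, S, A)),  S2 ≐ int.
Bind S := list(S2); substituting into the 2 remaining equations that mention S gives: T1 ≐ ref(tup3(bool, list(S2), A)),  io(list(S2)) ≐ S1.
Bind T1 := ref(tup3(bool, list(S2), A)); no other remaining equation mentions T1.
Bind S2 := int; substituting into the one remaining equation that mentions S2 gives: io(list(int)) ≐ S1. Substituting into the earlier bindings gives S := list(int), T1 := ref(tup3(bool, list(int), A)).
Decompose io/1: A ≐ S1.
Bind A := S1; no other remaining equation mentions A. Substituting into the earlier binding gives T1 := ref(tup3(bool, list(int), S1)).
Bind S1 := io(list(int)). Substituting into the earlier bindings gives T1 := ref(tup3(bool, list(int), io(list(int)))), A := io(list(int)).
MGU = { S -> list(int), T1 -> ref(tup3(bool, list(int), io(list(int)))), S2 -> int, A -> io(list(int)), S1 -> io(list(int)) }, so S -> list(int).

list(int)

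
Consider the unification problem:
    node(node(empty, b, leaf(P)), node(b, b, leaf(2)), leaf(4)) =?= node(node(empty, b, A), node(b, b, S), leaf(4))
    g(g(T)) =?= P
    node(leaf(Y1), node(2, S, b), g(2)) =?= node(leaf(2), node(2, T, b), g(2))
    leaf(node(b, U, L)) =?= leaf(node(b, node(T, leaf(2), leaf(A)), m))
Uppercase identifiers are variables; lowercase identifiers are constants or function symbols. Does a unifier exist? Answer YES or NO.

Decompose node/3: node(empty, b, leaf(P)) =?= node(empty, b, A),  node(b, b, leaf(2)) =?= node(b, b, S),  leaf(4) =?= leaf(4).
Decompose node/3: empty =?= empty,  b =?= b,  leaf(P) =?= A.
Delete trivial equation empty =?= empty.
Delete trivial equation b =?= b.
Bind A := leaf(P); substituting into the one remaining equation that mentions A gives: leaf(node(b, U, L)) =?= leaf(node(b, node(T, leaf(2), leaf(leaf(P))), m)).
Decompose node/3: b =?= b,  b =?= b,  leaf(2) =?= S.
Delete trivial equation b =?= b.
Delete trivial equation b =?= b.
Bind S := leaf(2); substituting into the one remaining equation that mentions S gives: node(leaf(Y1), node(2, leaf(2), b), g(2)) =?= node(leaf(2), node(2, T, b), g(2)).
Delete trivial equation leaf(4) =?= leaf(4).
Bind P := g(g(T)); substituting into the one remaining equation that mentions P gives: leaf(node(b, U, L)) =?= leaf(node(b, node(T, leaf(2), leaf(leaf(g(g(T))))), m)). Substituting into the earlier binding gives A := leaf(g(g(T))).
Decompose node/3: leaf(Y1) =?= leaf(2),  node(2, leaf(2), b) =?= node(2, T, b),  g(2) =?= g(2).
Decompose leaf/1: Y1 =?= 2.
Bind Y1 := 2; no other remaining equation mentions Y1.
Decompose node/3: 2 =?= 2,  leaf(2) =?= T,  b =?= b.
Delete trivial equation 2 =?= 2.
Bind T := leaf(2); substituting into the one remaining equation that mentions T gives: leaf(node(b, U, L)) =?= leaf(node(b, node(leaf(2), leaf(2), leaf(leaf(g(g(leaf(2)))))), m)). Substituting into the earlier bindings gives A := leaf(g(g(leaf(2)))), P := g(g(leaf(2))).
Delete trivial equation b =?= b.
Delete trivial equation g(2) =?= g(2).
Decompose leaf/1: node(b, U, L) =?= node(b, node(leaf(2), leaf(2), leaf(leaf(g(g(leaf(2)))))), m).
Decompose node/3: b =?= b,  U =?= node(leaf(2), leaf(2), leaf(leaf(g(g(leaf(2)))))),  L =?= m.
Delete trivial equation b =?= b.
Bind U := node(leaf(2), leaf(2), leaf(leaf(g(g(leaf(2)))))); no other remaining equation mentions U.
Bind L := m.
No equations remain and no clash or occurs-check failure arose, so a unifier exists.

YES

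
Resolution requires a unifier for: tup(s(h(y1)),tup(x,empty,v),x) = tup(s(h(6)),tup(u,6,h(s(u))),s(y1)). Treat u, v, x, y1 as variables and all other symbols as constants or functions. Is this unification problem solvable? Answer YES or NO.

NO

Decompose tup/3: s(h(y1)) = s(h(6)),  tup(x,empty,v) = tup(u,6,h(s(u))),  x = s(y1).
Decompose s/1: h(y1) = h(6).
Decompose h/1: y1 = 6.
Bind y1 := 6; substituting into the one remaining equation that mentions y1 gives: x = s(6).
Decompose tup/3: x = u,  empty = 6,  v = h(s(u)).
Bind x := u; substituting into the one remaining equation that mentions x gives: u = s(6).
Clash: constants empty and 6 differ; no unifier exists.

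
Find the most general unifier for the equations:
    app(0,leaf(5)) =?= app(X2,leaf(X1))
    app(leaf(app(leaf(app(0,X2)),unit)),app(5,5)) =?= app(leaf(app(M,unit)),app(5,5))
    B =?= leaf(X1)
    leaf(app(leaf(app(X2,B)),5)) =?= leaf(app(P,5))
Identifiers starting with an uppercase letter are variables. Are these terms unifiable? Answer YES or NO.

YES

Decompose app/2: 0 =?= X2,  leaf(5) =?= leaf(X1).
Bind X2 := 0; substituting into the 2 remaining equations that mention X2 gives: app(leaf(app(leaf(app(0,0)),unit)),app(5,5)) =?= app(leaf(app(M,unit)),app(5,5)),  leaf(app(leaf(app(0,B)),5)) =?= leaf(app(P,5)).
Decompose leaf/1: 5 =?= X1.
Bind X1 := 5; substituting into the one remaining equation that mentions X1 gives: B =?= leaf(5).
Decompose app/2: leaf(app(leaf(app(0,0)),unit)) =?= leaf(app(M,unit)),  app(5,5) =?= app(5,5).
Decompose leaf/1: app(leaf(app(0,0)),unit) =?= app(M,unit).
Decompose app/2: leaf(app(0,0)) =?= M,  unit =?= unit.
Bind M := leaf(app(0,0)); no other remaining equation mentions M.
Delete trivial equation unit =?= unit.
Delete trivial equation app(5,5) =?= app(5,5).
Bind B := leaf(5); substituting into the remaining equation gives: leaf(app(leaf(app(0,leaf(5))),5)) =?= leaf(app(P,5)).
Decompose leaf/1: app(leaf(app(0,leaf(5))),5) =?= app(P,5).
Decompose app/2: leaf(app(0,leaf(5))) =?= P,  5 =?= 5.
Bind P := leaf(app(0,leaf(5))); no other remaining equation mentions P.
Delete trivial equation 5 =?= 5.
No equations remain and no clash or occurs-check failure arose, so a unifier exists.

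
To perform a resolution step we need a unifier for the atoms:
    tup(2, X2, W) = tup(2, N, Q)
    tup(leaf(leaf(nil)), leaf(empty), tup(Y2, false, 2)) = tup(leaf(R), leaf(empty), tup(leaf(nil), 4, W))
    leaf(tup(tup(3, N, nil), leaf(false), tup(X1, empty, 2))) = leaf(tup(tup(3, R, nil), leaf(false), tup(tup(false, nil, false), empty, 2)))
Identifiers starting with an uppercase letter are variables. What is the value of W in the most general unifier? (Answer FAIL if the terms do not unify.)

FAIL

Decompose tup/3: 2 = 2,  X2 = N,  W = Q.
Delete trivial equation 2 = 2.
Bind X2 := N; no other remaining equation mentions X2.
Bind W := Q; substituting into the one remaining equation that mentions W gives: tup(leaf(leaf(nil)), leaf(empty), tup(Y2, false, 2)) = tup(leaf(R), leaf(empty), tup(leaf(nil), 4, Q)).
Decompose tup/3: leaf(leaf(nil)) = leaf(R),  leaf(empty) = leaf(empty),  tup(Y2, false, 2) = tup(leaf(nil), 4, Q).
Decompose leaf/1: leaf(nil) = R.
Bind R := leaf(nil); substituting into the one remaining equation that mentions R gives: leaf(tup(tup(3, N, nil), leaf(false), tup(X1, empty, 2))) = leaf(tup(tup(3, leaf(nil), nil), leaf(false), tup(tup(false, nil, false), empty, 2))).
Delete trivial equation leaf(empty) = leaf(empty).
Decompose tup/3: Y2 = leaf(nil),  false = 4,  2 = Q.
Bind Y2 := leaf(nil); no other remaining equation mentions Y2.
Clash: constants false and 4 differ; no unifier exists.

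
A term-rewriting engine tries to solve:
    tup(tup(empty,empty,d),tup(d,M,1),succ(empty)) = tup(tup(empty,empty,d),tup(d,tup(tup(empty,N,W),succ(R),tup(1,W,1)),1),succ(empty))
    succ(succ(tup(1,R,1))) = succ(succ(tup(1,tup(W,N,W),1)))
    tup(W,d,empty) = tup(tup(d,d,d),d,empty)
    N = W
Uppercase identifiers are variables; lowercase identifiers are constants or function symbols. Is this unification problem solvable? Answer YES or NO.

Decompose tup/3: tup(empty,empty,d) = tup(empty,empty,d),  tup(d,M,1) = tup(d,tup(tup(empty,N,W),succ(R),tup(1,W,1)),1),  succ(empty) = succ(empty).
Delete trivial equation tup(empty,empty,d) = tup(empty,empty,d).
Decompose tup/3: d = d,  M = tup(tup(empty,N,W),succ(R),tup(1,W,1)),  1 = 1.
Delete trivial equation d = d.
Bind M := tup(tup(empty,N,W),succ(R),tup(1,W,1)); no other remaining equation mentions M.
Delete trivial equation 1 = 1.
Delete trivial equation succ(empty) = succ(empty).
Decompose succ/1: succ(tup(1,R,1)) = succ(tup(1,tup(W,N,W),1)).
Decompose succ/1: tup(1,R,1) = tup(1,tup(W,N,W),1).
Decompose tup/3: 1 = 1,  R = tup(W,N,W),  1 = 1.
Delete trivial equation 1 = 1.
Bind R := tup(W,N,W); no other remaining equation mentions R. Substituting into the earlier binding gives M := tup(tup(empty,N,W),succ(tup(W,N,W)),tup(1,W,1)).
Delete trivial equation 1 = 1.
Decompose tup/3: W = tup(d,d,d),  d = d,  empty = empty.
Bind W := tup(d,d,d); substituting into the one remaining equation that mentions W gives: N = tup(d,d,d). Substituting into the earlier bindings gives M := tup(tup(empty,N,tup(d,d,d)),succ(tup(tup(d,d,d),N,tup(d,d,d))),tup(1,tup(d,d,d),1)), R := tup(tup(d,d,d),N,tup(d,d,d)).
Delete trivial equation d = d.
Delete trivial equation empty = empty.
Bind N := tup(d,d,d). Substituting into the earlier bindings gives M := tup(tup(empty,tup(d,d,d),tup(d,d,d)),succ(tup(tup(d,d,d),tup(d,d,d),tup(d,d,d))),tup(1,tup(d,d,d),1)), R := tup(tup(d,d,d),tup(d,d,d),tup(d,d,d)).
No equations remain and no clash or occurs-check failure arose, so a unifier exists.

YES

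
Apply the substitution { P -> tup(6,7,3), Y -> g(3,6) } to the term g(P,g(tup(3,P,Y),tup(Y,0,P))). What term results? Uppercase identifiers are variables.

Replace each occurrence of P with tup(6,7,3).
Replace each occurrence of Y with g(3,6).
Result: g(tup(6,7,3),g(tup(3,tup(6,7,3),g(3,6)),tup(g(3,6),0,tup(6,7,3)))).

g(tup(6,7,3),g(tup(3,tup(6,7,3),g(3,6)),tup(g(3,6),0,tup(6,7,3))))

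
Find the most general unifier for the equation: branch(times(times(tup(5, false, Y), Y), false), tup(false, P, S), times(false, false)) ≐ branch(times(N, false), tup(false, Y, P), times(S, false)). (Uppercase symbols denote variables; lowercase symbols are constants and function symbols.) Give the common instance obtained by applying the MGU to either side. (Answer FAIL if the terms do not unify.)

branch(times(times(tup(5, false, false), false), false), tup(false, false, false), times(false, false))

Decompose branch/3: times(times(tup(5, false, Y), Y), false) ≐ times(N, false),  tup(false, P, S) ≐ tup(false, Y, P),  times(false, false) ≐ times(S, false).
Decompose times/2: times(tup(5, false, Y), Y) ≐ N,  false ≐ false.
Bind N := times(tup(5, false, Y), Y); no other remaining equation mentions N.
Delete trivial equation false ≐ false.
Decompose tup/3: false ≐ false,  P ≐ Y,  S ≐ P.
Delete trivial equation false ≐ false.
Bind P := Y; substituting into the one remaining equation that mentions P gives: S ≐ Y.
Bind S := Y; substituting into the remaining equation gives: times(false, false) ≐ times(Y, false).
Decompose times/2: false ≐ Y,  false ≐ false.
Bind Y := false; no other remaining equation mentions Y. Substituting into the earlier bindings gives N := times(tup(5, false, false), false), P := false, S := false.
Delete trivial equation false ≐ false.
Applying the MGU to either side gives branch(times(times(tup(5, false, false), false), false), tup(false, false, false), times(false, false)).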